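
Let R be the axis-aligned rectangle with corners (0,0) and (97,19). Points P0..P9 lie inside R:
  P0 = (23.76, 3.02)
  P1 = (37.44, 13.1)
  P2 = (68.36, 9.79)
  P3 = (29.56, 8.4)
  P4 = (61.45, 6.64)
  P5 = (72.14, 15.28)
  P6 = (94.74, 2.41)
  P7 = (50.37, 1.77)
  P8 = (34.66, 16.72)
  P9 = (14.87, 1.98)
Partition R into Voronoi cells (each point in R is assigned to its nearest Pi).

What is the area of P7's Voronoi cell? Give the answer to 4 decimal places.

Area of P7's cell: 156.8308

1. box [0,97]×[0,19]: [(0, 0) (97, 0) (97, 19) (0, 19)]
2. ⊥bis P7·P0 via (37.065,2.395): [(36.9525, 0) (97, 0) (97, 19) (37.845, 19)]  |A|=1132.4236
3. ⊥bis P7·P1 via (43.905,7.435): [(37.39, 0) (97, 0) (97, 19) (54.0389, 19)]  |A|=974.4251
4. ⊥bis P7·P2 via (59.365,5.78): [(53.6628, 18.5708) (37.39, 0) (61.9417, 0)]  |A|=227.9725
5. ⊥bis P7·P3 via (39.965,5.085): [(53.6628, 18.5708) (38.8905, 1.7123) (38.3449, 0) (61.9417, 0)]  |A|=227.1549
6. ⊥bis P7·P4 via (55.91,4.205): [(50.9544, 15.4799) (38.8905, 1.7123) (38.3449, 0) (57.7582, 0)]  |A|=156.8308
7. ⊥bis P7·P5 via (61.255,8.525): [(50.9544, 15.4799) (38.8905, 1.7123) (38.3449, 0) (57.7582, 0)]  |A|=156.8308
8. ⊥bis P7·P6 via (72.555,2.09): [(50.9544, 15.4799) (38.8905, 1.7123) (38.3449, 0) (57.7582, 0)]  |A|=156.8308
9. ⊥bis P7·P8 via (42.515,9.245): [(50.9544, 15.4799) (38.8905, 1.7123) (38.3449, 0) (57.7582, 0)]  |A|=156.8308
10. ⊥bis P7·P9 via (32.62,1.875): [(50.9544, 15.4799) (38.8905, 1.7123) (38.3449, 0) (57.7582, 0)]  |A|=156.8308
11. canonical 4-gon: [(50.9544, 15.4799) (38.8905, 1.7123) (38.3449, 0) (57.7582, 0)]
12. shoelace: 156.8308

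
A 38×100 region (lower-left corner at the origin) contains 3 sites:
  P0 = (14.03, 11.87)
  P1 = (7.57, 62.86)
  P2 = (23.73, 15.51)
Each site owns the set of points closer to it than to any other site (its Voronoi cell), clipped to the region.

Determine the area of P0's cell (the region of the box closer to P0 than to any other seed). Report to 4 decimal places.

1. box [0,38]×[0,100]: [(0, 0) (38, 0) (38, 100) (0, 100)]
2. ⊥bis P0·P1 via (10.8,37.365): [(0, 35.9967) (0, 0) (38, 0) (38, 40.811)]  |A|=1459.3471
3. ⊥bis P0·P2 via (18.88,13.69): [(10.0323, 37.2677) (0, 35.9967) (0, 0) (24.0173, 0)]  |A|=628.0993
4. canonical 4-gon: [(10.0323, 37.2677) (0, 35.9967) (0, 0) (24.0173, 0)]
5. shoelace: 628.0993

Area of P0's cell: 628.0993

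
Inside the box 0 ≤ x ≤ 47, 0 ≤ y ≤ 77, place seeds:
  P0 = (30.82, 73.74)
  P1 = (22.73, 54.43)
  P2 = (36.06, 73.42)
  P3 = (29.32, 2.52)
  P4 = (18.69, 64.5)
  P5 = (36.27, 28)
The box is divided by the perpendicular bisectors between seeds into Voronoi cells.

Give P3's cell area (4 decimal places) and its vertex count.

1. box [0,47]×[0,77]: [(0, 0) (47, 0) (47, 77) (0, 77)]
2. ⊥bis P3·P0 via (30.07,38.13): [(0, 38.7633) (0, 0) (47, 0) (47, 37.7734)]  |A|=1798.6136
3. ⊥bis P3·P1 via (26.025,28.475): [(0, 25.1711) (0, 0) (47, 0) (47, 31.1378)]  |A|=1323.2592
4. ⊥bis P3·P2 via (32.69,37.97): [(0, 25.1711) (0, 0) (47, 0) (47, 31.1378)]  |A|=1323.2592
5. ⊥bis P3·P4 via (24.005,33.51): [(0, 25.1711) (0, 0) (47, 0) (47, 31.1378)]  |A|=1323.2592
6. ⊥bis P3·P5 via (32.795,15.26): [(0, 24.2053) (0, 0) (47, 0) (47, 11.3854)]  |A|=836.3806
7. canonical 4-gon: [(0, 24.2053) (0, 0) (47, 0) (47, 11.3854)]
8. shoelace: 836.3806

Area of P3's cell: 836.3806 (4 vertices)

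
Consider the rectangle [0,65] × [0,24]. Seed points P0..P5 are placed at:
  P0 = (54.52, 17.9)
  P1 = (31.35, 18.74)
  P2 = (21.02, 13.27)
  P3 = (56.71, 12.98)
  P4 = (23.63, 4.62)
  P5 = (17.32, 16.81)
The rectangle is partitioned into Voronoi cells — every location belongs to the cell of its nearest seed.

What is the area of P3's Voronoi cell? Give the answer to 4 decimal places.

Area of P3's cell: 334.1178

1. box [0,65]×[0,24]: [(0, 0) (65, 0) (65, 24) (0, 24)]
2. ⊥bis P3·P0 via (55.615,15.44): [(20.9279, 0) (65, 0) (65, 19.6175)]  |A|=432.2918
3. ⊥bis P3·P1 via (44.03,15.86): [(42.6209, 9.656) (40.4277, 0) (65, 0) (65, 19.6175)]  |A|=338.1461
4. ⊥bis P3·P2 via (38.865,13.125): [(42.6209, 9.656) (40.4277, 0) (65, 0) (65, 19.6175)]  |A|=338.1461
5. ⊥bis P3·P4 via (40.17,8.8): [(42.6209, 9.656) (41.3584, 4.0976) (42.3939, 0) (65, 0) (65, 19.6175)]  |A|=334.1178
6. ⊥bis P3·P5 via (37.015,14.895): [(42.6209, 9.656) (41.3584, 4.0976) (42.3939, 0) (65, 0) (65, 19.6175)]  |A|=334.1178
7. canonical 5-gon: [(42.6209, 9.656) (41.3584, 4.0976) (42.3939, 0) (65, 0) (65, 19.6175)]
8. shoelace: 334.1178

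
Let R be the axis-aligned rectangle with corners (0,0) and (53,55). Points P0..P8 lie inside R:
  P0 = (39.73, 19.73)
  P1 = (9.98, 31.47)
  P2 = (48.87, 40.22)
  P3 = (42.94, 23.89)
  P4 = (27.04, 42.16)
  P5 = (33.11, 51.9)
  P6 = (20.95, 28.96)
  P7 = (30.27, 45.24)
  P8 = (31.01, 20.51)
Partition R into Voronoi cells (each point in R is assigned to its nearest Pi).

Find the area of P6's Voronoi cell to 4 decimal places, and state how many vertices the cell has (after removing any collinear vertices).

Area of P6's cell: 267.2599 (3 vertices)

1. box [0,53]×[0,55]: [(0, 0) (53, 0) (53, 55) (0, 55)]
2. ⊥bis P6·P0 via (30.34,24.345): [(0, 0) (18.3749, 0) (45.4063, 55) (0, 55)]  |A|=1753.9841
3. ⊥bis P6·P1 via (15.465,30.215): [(8.5516, 0) (18.3749, 0) (45.4063, 55) (21.136, 55)]  |A|=937.5755
4. ⊥bis P6·P2 via (34.91,34.59): [(8.5516, 0) (18.3749, 0) (35.1197, 34.0701) (26.6787, 55) (21.136, 55)]  |A|=741.5921
5. ⊥bis P6·P3 via (31.945,26.425): [(8.5516, 0) (18.3749, 0) (32.4599, 28.6583) (34.2213, 36.2978) (26.6787, 55) (21.136, 55)]  |A|=736.1985
6. ⊥bis P6·P4 via (23.995,35.56): [(17.3857, 38.6093) (8.5516, 0) (18.3749, 0) (32.4599, 28.6583) (33.0843, 31.3665)]  |A|=499.2349
7. ⊥bis P6·P5 via (27.03,40.43): [(17.3857, 38.6093) (8.5516, 0) (18.3749, 0) (32.4599, 28.6583) (33.0843, 31.3665)]  |A|=499.2349
8. ⊥bis P6·P7 via (25.61,37.1): [(17.3857, 38.6093) (8.5516, 0) (18.3749, 0) (32.4599, 28.6583) (33.0843, 31.3665)]  |A|=499.2349
9. ⊥bis P6·P8 via (25.98,24.735): [(31.9787, 31.8766) (17.3857, 38.6093) (9.8051, 5.4782)]  |A|=267.2599
10. canonical 3-gon: [(31.9787, 31.8766) (17.3857, 38.6093) (9.8051, 5.4782)]
11. shoelace: 267.2599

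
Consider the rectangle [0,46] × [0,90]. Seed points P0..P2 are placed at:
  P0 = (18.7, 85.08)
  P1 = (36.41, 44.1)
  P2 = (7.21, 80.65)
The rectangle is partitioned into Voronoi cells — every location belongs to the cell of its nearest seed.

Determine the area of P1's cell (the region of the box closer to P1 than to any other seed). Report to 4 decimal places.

Area of P1's cell: 2799.1058

1. box [0,46]×[0,90]: [(0, 0) (46, 0) (46, 90) (0, 90)]
2. ⊥bis P1·P0 via (27.555,64.59): [(0, 52.6818) (0, 0) (46, 0) (46, 72.5612)]  |A|=2880.5891
3. ⊥bis P1·P2 via (21.81,62.375): [(21.0799, 61.7917) (0, 44.9509) (0, 0) (46, 0) (46, 72.5612)]  |A|=2799.1058
4. canonical 5-gon: [(21.0799, 61.7917) (0, 44.9509) (0, 0) (46, 0) (46, 72.5612)]
5. shoelace: 2799.1058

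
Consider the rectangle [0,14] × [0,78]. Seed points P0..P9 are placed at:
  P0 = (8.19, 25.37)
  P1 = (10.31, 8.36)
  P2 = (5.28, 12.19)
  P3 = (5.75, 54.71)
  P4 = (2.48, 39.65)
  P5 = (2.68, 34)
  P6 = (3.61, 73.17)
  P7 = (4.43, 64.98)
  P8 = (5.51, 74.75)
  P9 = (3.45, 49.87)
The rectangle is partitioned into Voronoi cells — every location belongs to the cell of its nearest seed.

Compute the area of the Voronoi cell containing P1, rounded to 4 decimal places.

Area of P1's cell: 128.8394

1. box [0,14]×[0,78]: [(0, 0) (14, 0) (14, 78) (0, 78)]
2. ⊥bis P1·P0 via (9.25,16.865): [(0, 15.7121) (0, 0) (14, 0) (14, 17.457)]  |A|=232.1841
3. ⊥bis P1·P2 via (7.795,10.275): [(13.1864, 17.3556) (0, 0.0377) (0, 0) (14, 0) (14, 17.457)]  |A|=128.8394
4. ⊥bis P1·P3 via (8.03,31.535): [(13.1864, 17.3556) (0, 0.0377) (0, 0) (14, 0) (14, 17.457)]  |A|=128.8394
5. ⊥bis P1·P4 via (6.395,24.005): [(13.1864, 17.3556) (0, 0.0377) (0, 0) (14, 0) (14, 17.457)]  |A|=128.8394
6. ⊥bis P1·P5 via (6.495,21.18): [(13.1864, 17.3556) (0, 0.0377) (0, 0) (14, 0) (14, 17.457)]  |A|=128.8394
7. ⊥bis P1·P6 via (6.96,40.765): [(13.1864, 17.3556) (0, 0.0377) (0, 0) (14, 0) (14, 17.457)]  |A|=128.8394
8. ⊥bis P1·P7 via (7.37,36.67): [(13.1864, 17.3556) (0, 0.0377) (0, 0) (14, 0) (14, 17.457)]  |A|=128.8394
9. ⊥bis P1·P8 via (7.91,41.555): [(13.1864, 17.3556) (0, 0.0377) (0, 0) (14, 0) (14, 17.457)]  |A|=128.8394
10. ⊥bis P1·P9 via (6.88,29.115): [(13.1864, 17.3556) (0, 0.0377) (0, 0) (14, 0) (14, 17.457)]  |A|=128.8394
11. canonical 5-gon: [(13.1864, 17.3556) (0, 0.0377) (0, 0) (14, 0) (14, 17.457)]
12. shoelace: 128.8394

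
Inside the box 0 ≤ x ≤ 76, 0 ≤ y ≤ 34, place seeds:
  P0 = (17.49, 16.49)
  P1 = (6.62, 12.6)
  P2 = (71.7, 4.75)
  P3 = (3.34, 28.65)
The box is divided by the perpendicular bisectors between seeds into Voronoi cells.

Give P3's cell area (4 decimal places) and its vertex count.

1. box [0,76]×[0,34]: [(0, 0) (76, 0) (76, 34) (0, 34)]
2. ⊥bis P3·P0 via (10.415,22.57): [(0, 10.4506) (20.2375, 34) (0, 34)]  |A|=238.2911
3. ⊥bis P3·P1 via (4.98,20.625): [(0, 19.6073) (9.5453, 21.558) (20.2375, 34) (0, 34)]  |A|=194.5894
4. ⊥bis P3·P2 via (37.52,16.7): [(0, 19.6073) (9.5453, 21.558) (20.2375, 34) (0, 34)]  |A|=194.5894
5. canonical 4-gon: [(0, 19.6073) (9.5453, 21.558) (20.2375, 34) (0, 34)]
6. shoelace: 194.5894

Area of P3's cell: 194.5894 (4 vertices)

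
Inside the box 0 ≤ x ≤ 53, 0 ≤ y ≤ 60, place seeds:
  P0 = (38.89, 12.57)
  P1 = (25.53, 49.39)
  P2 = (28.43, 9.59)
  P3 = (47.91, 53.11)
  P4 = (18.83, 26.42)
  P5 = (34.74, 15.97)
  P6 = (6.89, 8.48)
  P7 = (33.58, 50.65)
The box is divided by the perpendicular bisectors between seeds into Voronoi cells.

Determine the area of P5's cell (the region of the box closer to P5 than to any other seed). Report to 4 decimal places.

Area of P5's cell: 294.7271

1. box [0,53]×[0,60]: [(0, 0) (53, 0) (53, 60) (0, 60)]
2. ⊥bis P5·P0 via (36.815,14.27): [(0, 0) (25.1239, 0) (53, 34.0252) (53, 60) (0, 60)]  |A|=2705.755
3. ⊥bis P5·P1 via (30.135,32.68): [(0, 24.3753) (0, 0) (25.1239, 0) (53, 34.0252) (53, 38.9812)]  |A|=1204.7025
4. ⊥bis P5·P2 via (31.585,12.78): [(15.533, 28.6559) (33.7997, 10.5896) (53, 34.0252) (53, 38.9812)]  |A|=480.3292
5. ⊥bis P5·P3 via (41.325,34.54): [(39.3831, 35.2286) (15.533, 28.6559) (33.7997, 10.5896) (50.6986, 31.2161)]  |A|=426.0759
6. ⊥bis P5·P4 via (26.785,21.195): [(39.3831, 35.2286) (35.2554, 34.0911) (25.3247, 18.9717) (33.7997, 10.5896) (50.6986, 31.2161)]  |A|=303.9673
7. ⊥bis P5·P6 via (20.815,12.225): [(39.3831, 35.2286) (35.2554, 34.0911) (25.3247, 18.9717) (33.7997, 10.5896) (50.6986, 31.2161)]  |A|=303.9673
8. ⊥bis P5·P7 via (34.16,33.31): [(43.8771, 33.635) (34.7555, 33.3299) (25.3247, 18.9717) (33.7997, 10.5896) (50.6986, 31.2161)]  |A|=294.7271
9. canonical 5-gon: [(43.8771, 33.635) (34.7555, 33.3299) (25.3247, 18.9717) (33.7997, 10.5896) (50.6986, 31.2161)]
10. shoelace: 294.7271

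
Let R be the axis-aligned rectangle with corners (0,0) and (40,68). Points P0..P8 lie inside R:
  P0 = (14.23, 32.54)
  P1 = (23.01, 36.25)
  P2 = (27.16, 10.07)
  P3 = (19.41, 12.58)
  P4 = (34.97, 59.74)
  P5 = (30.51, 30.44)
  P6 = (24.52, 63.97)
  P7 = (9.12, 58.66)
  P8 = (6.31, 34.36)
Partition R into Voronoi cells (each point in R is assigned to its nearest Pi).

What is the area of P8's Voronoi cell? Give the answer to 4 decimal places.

1. box [0,40]×[0,68]: [(0, 0) (40, 0) (40, 68) (0, 68)]
2. ⊥bis P8·P0 via (10.27,33.45): [(0, 0) (2.5833, 0) (18.2095, 68) (0, 68)]  |A|=706.9544
3. ⊥bis P8·P1 via (14.66,35.305): [(0, 0) (2.5833, 0) (13.3521, 46.862) (10.9598, 68) (0, 68)]  |A|=630.332
4. ⊥bis P8·P2 via (16.735,22.215): [(0, 7.85) (5.4652, 12.5413) (13.3521, 46.862) (10.9598, 68) (0, 68)]  |A|=592.6823
5. ⊥bis P8·P3 via (12.86,23.47): [(0, 15.7351) (7.1934, 20.0617) (13.3521, 46.862) (10.9598, 68) (0, 68)]  |A|=547.8253
6. ⊥bis P8·P4 via (20.64,47.05): [(0, 15.7351) (7.1934, 20.0617) (13.3521, 46.862) (12.2598, 56.5132) (2.0876, 68) (0, 68)]  |A|=496.8691
7. ⊥bis P8·P5 via (18.41,32.4): [(0, 15.7351) (7.1934, 20.0617) (13.3521, 46.862) (12.2598, 56.5132) (2.0876, 68) (0, 68)]  |A|=496.8691
8. ⊥bis P8·P6 via (15.415,49.165): [(0, 58.6451) (0, 15.7351) (7.1934, 20.0617) (13.3521, 46.862) (12.9176, 50.7009)]  |A|=392.607
9. ⊥bis P8·P7 via (7.715,46.51): [(0, 47.4021) (0, 15.7351) (7.1934, 20.0617) (13.1273, 45.8841)]  |A|=287.8905
10. canonical 4-gon: [(0, 47.4021) (0, 15.7351) (7.1934, 20.0617) (13.1273, 45.8841)]
11. shoelace: 287.8905

Area of P8's cell: 287.8905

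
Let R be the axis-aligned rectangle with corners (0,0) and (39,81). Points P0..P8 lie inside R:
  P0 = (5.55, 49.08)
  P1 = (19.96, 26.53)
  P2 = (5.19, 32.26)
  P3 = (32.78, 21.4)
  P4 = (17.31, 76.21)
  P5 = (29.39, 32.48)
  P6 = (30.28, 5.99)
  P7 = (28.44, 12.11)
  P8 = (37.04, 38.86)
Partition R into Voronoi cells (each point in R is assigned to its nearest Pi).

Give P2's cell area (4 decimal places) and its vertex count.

Area of P2's cell: 357.3093 (4 vertices)

1. box [0,39]×[0,81]: [(0, 0) (39, 0) (39, 81) (0, 81)]
2. ⊥bis P2·P0 via (5.37,40.67): [(0, 40.7849) (0, 0) (39, 0) (39, 39.9502)]  |A|=1574.3354
3. ⊥bis P2·P1 via (12.575,29.395): [(16.8538, 40.4242) (0, 40.7849) (0, 0) (1.1713, 0)]  |A|=367.3634
4. ⊥bis P2·P3 via (18.985,26.83): [(16.8538, 40.4242) (0, 40.7849) (0, 0) (1.1713, 0)]  |A|=367.3634
5. ⊥bis P2·P4 via (11.25,54.235): [(16.8538, 40.4242) (0, 40.7849) (0, 0) (1.1713, 0)]  |A|=367.3634
6. ⊥bis P2·P5 via (17.29,32.37): [(16.8538, 40.4242) (0, 40.7849) (0, 0) (1.1713, 0)]  |A|=367.3634
7. ⊥bis P2·P6 via (17.735,19.125): [(3.2083, 5.2508) (16.8538, 40.4242) (0, 40.7849) (0, 2.1866)]  |A|=360.7807
8. ⊥bis P2·P7 via (16.815,22.185): [(4.0751, 7.4851) (16.8538, 40.4242) (0, 40.7849) (0, 2.7831)]  |A|=357.3093
9. ⊥bis P2·P8 via (21.115,35.56): [(4.0751, 7.4851) (16.8538, 40.4242) (0, 40.7849) (0, 2.7831)]  |A|=357.3093
10. canonical 4-gon: [(4.0751, 7.4851) (16.8538, 40.4242) (0, 40.7849) (0, 2.7831)]
11. shoelace: 357.3093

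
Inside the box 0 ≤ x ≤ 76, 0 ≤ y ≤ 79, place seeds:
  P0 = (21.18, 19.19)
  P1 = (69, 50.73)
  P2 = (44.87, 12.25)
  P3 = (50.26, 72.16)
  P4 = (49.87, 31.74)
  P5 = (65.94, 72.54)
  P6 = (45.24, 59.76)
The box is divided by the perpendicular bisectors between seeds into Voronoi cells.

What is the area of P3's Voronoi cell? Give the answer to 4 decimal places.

1. box [0,76]×[0,79]: [(0, 0) (76, 0) (76, 79) (0, 79)]
2. ⊥bis P3·P0 via (35.72,45.675): [(0, 65.2849) (76, 23.5617) (76, 79) (0, 79)]  |A|=2627.829
3. ⊥bis P3·P1 via (59.63,61.445): [(0, 65.2849) (39.33, 43.6932) (76, 75.7602) (76, 79) (0, 79)]  |A|=1670.7698
4. ⊥bis P3·P2 via (47.565,42.205): [(0, 65.2849) (39.33, 43.6932) (76, 75.7602) (76, 79) (0, 79)]  |A|=1670.7698
5. ⊥bis P3·P4 via (50.065,51.95): [(0, 65.2849) (23.8288, 52.2031) (48.7862, 51.9623) (76, 75.7602) (76, 79) (0, 79)]  |A|=1566.4427
6. ⊥bis P3·P5 via (58.1,72.35): [(0, 65.2849) (23.8288, 52.2031) (48.7862, 51.9623) (58.3905, 60.3611) (57.9388, 79) (0, 79)]  |A|=1369.5969
7. ⊥bis P3·P6 via (47.75,65.96): [(58.3589, 61.6651) (57.9388, 79) (15.5396, 79)]  |A|=367.4932
8. canonical 3-gon: [(58.3589, 61.6651) (57.9388, 79) (15.5396, 79)]
9. shoelace: 367.4932

Area of P3's cell: 367.4932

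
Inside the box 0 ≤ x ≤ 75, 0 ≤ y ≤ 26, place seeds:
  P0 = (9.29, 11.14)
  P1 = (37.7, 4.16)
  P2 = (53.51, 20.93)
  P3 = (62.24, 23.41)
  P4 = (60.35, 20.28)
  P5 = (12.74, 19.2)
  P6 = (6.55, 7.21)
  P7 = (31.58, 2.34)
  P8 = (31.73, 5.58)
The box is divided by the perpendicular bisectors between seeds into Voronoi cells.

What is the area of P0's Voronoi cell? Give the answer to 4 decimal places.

1. box [0,75]×[0,26]: [(0, 0) (75, 0) (75, 26) (0, 26)]
2. ⊥bis P0·P1 via (23.495,7.65): [(0, 0) (21.6155, 0) (28.0034, 26) (0, 26)]  |A|=645.0452
3. ⊥bis P0·P2 via (31.4,16.035): [(0, 0) (21.6155, 0) (28.0034, 26) (0, 26)]  |A|=645.0452
4. ⊥bis P0·P3 via (35.765,17.275): [(0, 0) (21.6155, 0) (28.0034, 26) (0, 26)]  |A|=645.0452
5. ⊥bis P0·P4 via (34.82,15.71): [(0, 0) (21.6155, 0) (28.0034, 26) (0, 26)]  |A|=645.0452
6. ⊥bis P0·P5 via (11.015,15.17): [(0, 19.8849) (0, 0) (21.6155, 0) (23.9792, 9.6208)]  |A|=342.3907
7. ⊥bis P0·P6 via (7.92,9.175): [(0, 19.8849) (0, 14.6968) (21.0798, 0) (21.6155, 0) (23.9792, 9.6208)]  |A|=187.4879
8. ⊥bis P0·P7 via (20.435,6.74): [(21.9203, 10.5021) (0, 19.8849) (0, 14.6968) (18.4876, 1.8073)]  |A|=159.3576
9. ⊥bis P0·P8 via (20.51,8.36): [(19.5586, 4.52) (21.1251, 10.8425) (0, 19.8849) (0, 14.6968) (18.4876, 1.8073)]  |A|=156.5773
10. canonical 5-gon: [(19.5586, 4.52) (21.1251, 10.8425) (0, 19.8849) (0, 14.6968) (18.4876, 1.8073)]
11. shoelace: 156.5773

Area of P0's cell: 156.5773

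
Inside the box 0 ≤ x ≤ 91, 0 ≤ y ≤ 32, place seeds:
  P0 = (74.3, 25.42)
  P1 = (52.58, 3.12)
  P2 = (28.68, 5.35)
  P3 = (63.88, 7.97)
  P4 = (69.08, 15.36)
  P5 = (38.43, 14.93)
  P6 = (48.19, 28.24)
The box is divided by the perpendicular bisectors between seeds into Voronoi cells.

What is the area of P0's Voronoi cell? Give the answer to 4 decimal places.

1. box [0,91]×[0,32]: [(0, 0) (91, 0) (91, 32) (0, 32)]
2. ⊥bis P0·P1 via (63.44,14.27): [(78.0911, 0) (91, 0) (91, 32) (45.2365, 32)]  |A|=938.7583
3. ⊥bis P0·P2 via (51.49,15.385): [(78.0911, 0) (91, 0) (91, 32) (45.2365, 32)]  |A|=938.7583
4. ⊥bis P0·P3 via (69.09,16.695): [(48.0527, 29.2571) (91, 3.6118) (91, 32) (45.2365, 32)]  |A|=672.361
5. ⊥bis P0·P4 via (71.69,20.39): [(91, 10.3703) (91, 32) (49.3152, 32)]  |A|=450.8152
6. ⊥bis P0·P5 via (56.365,20.175): [(53.5494, 29.8029) (91, 10.3703) (91, 32) (52.9068, 32)]  |A|=446.8696
7. ⊥bis P0·P6 via (61.245,26.83): [(61.1407, 25.8639) (91, 10.3703) (91, 32) (61.8034, 32)]  |A|=412.5008
8. canonical 4-gon: [(61.1407, 25.8639) (91, 10.3703) (91, 32) (61.8034, 32)]
9. shoelace: 412.5008

Area of P0's cell: 412.5008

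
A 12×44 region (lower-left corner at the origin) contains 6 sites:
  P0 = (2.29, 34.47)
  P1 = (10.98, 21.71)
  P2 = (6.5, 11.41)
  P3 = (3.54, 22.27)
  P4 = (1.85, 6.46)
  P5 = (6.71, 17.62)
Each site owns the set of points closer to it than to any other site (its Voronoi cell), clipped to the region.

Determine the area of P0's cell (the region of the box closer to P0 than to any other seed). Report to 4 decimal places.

Area of P0's cell: 178.6096

1. box [0,12]×[0,44]: [(0, 0) (12, 0) (12, 44) (0, 44)]
2. ⊥bis P0·P1 via (6.635,28.09): [(0, 23.5713) (12, 31.7437) (12, 44) (0, 44)]  |A|=196.1095
3. ⊥bis P0·P2 via (4.395,22.94): [(0, 23.5713) (12, 31.7437) (12, 44) (0, 44)]  |A|=196.1095
4. ⊥bis P0·P3 via (2.915,28.37): [(0, 28.0713) (7.7777, 28.8682) (12, 31.7437) (12, 44) (0, 44)]  |A|=178.6096
5. ⊥bis P0·P4 via (2.07,20.465): [(0, 28.0713) (7.7777, 28.8682) (12, 31.7437) (12, 44) (0, 44)]  |A|=178.6096
6. ⊥bis P0·P5 via (4.5,26.045): [(0, 28.0713) (7.7777, 28.8682) (12, 31.7437) (12, 44) (0, 44)]  |A|=178.6096
7. canonical 5-gon: [(0, 28.0713) (7.7777, 28.8682) (12, 31.7437) (12, 44) (0, 44)]
8. shoelace: 178.6096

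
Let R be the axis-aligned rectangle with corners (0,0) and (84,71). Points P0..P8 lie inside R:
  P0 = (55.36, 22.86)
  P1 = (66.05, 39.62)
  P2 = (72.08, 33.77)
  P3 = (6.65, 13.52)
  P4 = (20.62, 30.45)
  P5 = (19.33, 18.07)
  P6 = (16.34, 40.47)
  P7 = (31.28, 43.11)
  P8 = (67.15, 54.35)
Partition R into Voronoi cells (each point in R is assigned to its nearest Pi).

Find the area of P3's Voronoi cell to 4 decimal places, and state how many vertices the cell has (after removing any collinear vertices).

Area of P3's cell: 390.5891 (5 vertices)

1. box [0,84]×[0,71]: [(0, 0) (84, 0) (84, 71) (0, 71)]
2. ⊥bis P3·P0 via (31.005,18.19): [(0, 0) (34.4929, 0) (20.8788, 71) (0, 71)]  |A|=1965.6959
3. ⊥bis P3·P1 via (36.35,26.57): [(0, 0) (34.4929, 0) (24.0155, 54.6416) (16.8277, 71) (0, 71)]  |A|=1932.5611
4. ⊥bis P3·P2 via (39.365,23.645): [(0, 0) (34.4929, 0) (24.0155, 54.6416) (16.8277, 71) (0, 71)]  |A|=1932.5611
5. ⊥bis P3·P4 via (13.635,21.985): [(0, 33.2361) (0, 0) (34.4929, 0) (33.4054, 5.6712)]  |A|=652.9407
6. ⊥bis P3·P5 via (12.99,15.795): [(9.5632, 25.3449) (0, 33.2361) (0, 0) (18.6578, 0)]  |A|=395.361
7. ⊥bis P3·P6 via (11.495,26.995): [(9.5632, 25.3449) (4.5274, 29.5002) (0, 31.1281) (0, 0) (18.6578, 0)]  |A|=390.5891
8. ⊥bis P3·P7 via (18.965,28.315): [(9.5632, 25.3449) (4.5274, 29.5002) (0, 31.1281) (0, 0) (18.6578, 0)]  |A|=390.5891
9. ⊥bis P3·P8 via (36.9,33.935): [(9.5632, 25.3449) (4.5274, 29.5002) (0, 31.1281) (0, 0) (18.6578, 0)]  |A|=390.5891
10. canonical 5-gon: [(9.5632, 25.3449) (4.5274, 29.5002) (0, 31.1281) (0, 0) (18.6578, 0)]
11. shoelace: 390.5891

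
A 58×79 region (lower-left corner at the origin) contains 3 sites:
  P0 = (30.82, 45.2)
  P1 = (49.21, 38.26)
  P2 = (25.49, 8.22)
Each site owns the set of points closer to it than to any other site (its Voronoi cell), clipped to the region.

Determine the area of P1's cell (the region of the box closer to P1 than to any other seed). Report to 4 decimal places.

Area of P1's cell: 967.9502

1. box [0,58]×[0,79]: [(0, 0) (58, 0) (58, 79) (0, 79)]
2. ⊥bis P1·P0 via (40.015,41.73): [(24.267, 0) (58, 0) (58, 79) (54.0799, 79)]  |A|=1487.2979
3. ⊥bis P1·P2 via (37.35,23.24): [(34.0274, 25.8636) (58, 6.9345) (58, 79) (54.0799, 79)]  |A|=967.9502
4. canonical 4-gon: [(34.0274, 25.8636) (58, 6.9345) (58, 79) (54.0799, 79)]
5. shoelace: 967.9502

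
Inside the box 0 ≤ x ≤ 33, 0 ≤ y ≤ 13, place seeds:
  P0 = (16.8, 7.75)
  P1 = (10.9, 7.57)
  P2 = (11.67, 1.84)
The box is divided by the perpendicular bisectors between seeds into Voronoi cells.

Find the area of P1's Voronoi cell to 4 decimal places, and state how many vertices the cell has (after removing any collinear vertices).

Area of P1's cell: 122.6690 (4 vertices)

1. box [0,33]×[0,13]: [(0, 0) (33, 0) (33, 13) (0, 13)]
2. ⊥bis P1·P0 via (13.85,7.66): [(0, 0) (14.0837, 0) (13.6871, 13) (0, 13)]  |A|=180.5101
3. ⊥bis P1·P2 via (11.285,4.705): [(0, 3.1885) (13.9293, 5.0603) (13.6871, 13) (0, 13)]  |A|=122.669
4. canonical 4-gon: [(0, 3.1885) (13.9293, 5.0603) (13.6871, 13) (0, 13)]
5. shoelace: 122.669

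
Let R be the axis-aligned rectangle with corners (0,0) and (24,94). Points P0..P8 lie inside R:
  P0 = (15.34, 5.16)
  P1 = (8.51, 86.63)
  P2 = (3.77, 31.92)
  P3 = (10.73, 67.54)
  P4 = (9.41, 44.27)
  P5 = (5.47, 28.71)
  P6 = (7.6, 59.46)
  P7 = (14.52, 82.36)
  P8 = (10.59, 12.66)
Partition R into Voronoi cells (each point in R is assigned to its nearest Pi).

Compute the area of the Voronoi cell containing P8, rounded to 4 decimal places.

Area of P8's cell: 327.6626

1. box [0,24]×[0,94]: [(0, 0) (24, 0) (24, 94) (0, 94)]
2. ⊥bis P8·P0 via (12.965,8.91): [(0, 0.6988) (24, 15.8988) (24, 94) (0, 94)]  |A|=2056.828
3. ⊥bis P8·P1 via (9.55,49.645): [(0, 49.3765) (0, 0.6988) (24, 15.8988) (24, 50.0513)]  |A|=993.9614
4. ⊥bis P8·P2 via (7.18,22.29): [(0, 19.7475) (0, 0.6988) (24, 15.8988) (24, 28.246)]  |A|=376.7505
5. ⊥bis P8·P3 via (10.66,40.1): [(0, 19.7475) (0, 0.6988) (24, 15.8988) (24, 28.246)]  |A|=376.7505
6. ⊥bis P8·P4 via (10,28.465): [(0, 19.7475) (0, 0.6988) (24, 15.8988) (24, 28.246)]  |A|=376.7505
7. ⊥bis P8·P5 via (8.03,20.685): [(0, 18.1234) (0, 0.6988) (24, 15.8988) (24, 25.7795)]  |A|=327.6626
8. ⊥bis P8·P6 via (9.095,36.06): [(0, 18.1234) (0, 0.6988) (24, 15.8988) (24, 25.7795)]  |A|=327.6626
9. ⊥bis P8·P7 via (12.555,47.51): [(0, 18.1234) (0, 0.6988) (24, 15.8988) (24, 25.7795)]  |A|=327.6626
10. canonical 4-gon: [(0, 18.1234) (0, 0.6988) (24, 15.8988) (24, 25.7795)]
11. shoelace: 327.6626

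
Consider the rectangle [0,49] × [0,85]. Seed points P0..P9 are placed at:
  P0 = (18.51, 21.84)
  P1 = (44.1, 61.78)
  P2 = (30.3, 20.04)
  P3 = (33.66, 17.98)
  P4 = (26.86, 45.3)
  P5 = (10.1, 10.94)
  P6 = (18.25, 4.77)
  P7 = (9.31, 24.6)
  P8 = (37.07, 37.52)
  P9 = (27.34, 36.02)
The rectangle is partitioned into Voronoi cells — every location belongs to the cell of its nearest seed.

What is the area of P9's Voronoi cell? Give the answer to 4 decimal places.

Area of P9's cell: 195.4522

1. box [0,49]×[0,85]: [(0, 0) (49, 0) (49, 85) (0, 85)]
2. ⊥bis P9·P0 via (22.925,28.93): [(0, 43.2056) (49, 12.6929) (49, 85) (0, 85)]  |A|=2795.4875
3. ⊥bis P9·P1 via (35.72,48.9): [(0, 72.1402) (0, 43.2056) (49, 12.6929) (49, 40.2598)]  |A|=1384.286
4. ⊥bis P9·P2 via (28.82,28.03): [(0, 72.1402) (0, 43.2056) (25.3905, 27.3947) (49, 31.768) (49, 40.2598)]  |A|=1159.109
5. ⊥bis P9·P3 via (30.5,27): [(0, 72.1402) (0, 43.2056) (25.3905, 27.3947) (38.6234, 29.8459) (49, 33.4812) (49, 40.2598)]  |A|=1150.2205
6. ⊥bis P9·P4 via (27.1,40.66): [(46.8173, 41.6799) (5.8528, 39.561) (25.3905, 27.3947) (38.6234, 29.8459) (49, 33.4812) (49, 40.2598)]  |A|=392.0507
7. ⊥bis P9·P5 via (18.72,23.48): [(46.8173, 41.6799) (5.8528, 39.561) (25.3905, 27.3947) (38.6234, 29.8459) (49, 33.4812) (49, 40.2598)]  |A|=392.0507
8. ⊥bis P9·P6 via (22.795,20.395): [(46.8173, 41.6799) (5.8528, 39.561) (25.3905, 27.3947) (38.6234, 29.8459) (49, 33.4812) (49, 40.2598)]  |A|=392.0507
9. ⊥bis P9·P7 via (18.325,30.31): [(46.8173, 41.6799) (12.2557, 39.8922) (16.7724, 32.7613) (25.3905, 27.3947) (38.6234, 29.8459) (49, 33.4812) (49, 40.2598)]  |A|=368.4733
10. ⊥bis P9·P8 via (32.205,36.77): [(31.5697, 40.8912) (12.2557, 39.8922) (16.7724, 32.7613) (25.3905, 27.3947) (33.421, 28.8822)]  |A|=195.4522
11. canonical 5-gon: [(31.5697, 40.8912) (12.2557, 39.8922) (16.7724, 32.7613) (25.3905, 27.3947) (33.421, 28.8822)]
12. shoelace: 195.4522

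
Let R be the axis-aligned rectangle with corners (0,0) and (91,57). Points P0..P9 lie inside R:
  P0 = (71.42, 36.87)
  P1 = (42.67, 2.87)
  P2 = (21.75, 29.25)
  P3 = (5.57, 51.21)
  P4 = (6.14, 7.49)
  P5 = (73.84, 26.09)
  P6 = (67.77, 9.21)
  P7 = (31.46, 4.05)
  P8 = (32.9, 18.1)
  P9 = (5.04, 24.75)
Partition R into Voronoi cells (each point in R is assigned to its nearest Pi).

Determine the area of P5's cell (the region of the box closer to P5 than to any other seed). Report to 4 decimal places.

1. box [0,91]×[0,57]: [(0, 0) (91, 0) (91, 57) (0, 57)]
2. ⊥bis P5·P0 via (72.63,31.48): [(0, 15.1753) (0, 0) (91, 0) (91, 35.6039)]  |A|=2310.4529
3. ⊥bis P5·P1 via (58.255,14.48): [(49.4649, 26.2797) (69.0418, 0) (91, 0) (91, 35.6039)]  |A|=1027.9324
4. ⊥bis P5·P2 via (47.795,27.67): [(49.4649, 26.2797) (69.0418, 0) (91, 0) (91, 35.6039)]  |A|=1027.9324
5. ⊥bis P5·P3 via (39.705,38.65): [(49.4649, 26.2797) (69.0418, 0) (91, 0) (91, 35.6039)]  |A|=1027.9324
6. ⊥bis P5·P4 via (39.99,16.79): [(49.4649, 26.2797) (69.0418, 0) (91, 0) (91, 35.6039)]  |A|=1027.9324
7. ⊥bis P5·P6 via (70.805,17.65): [(49.4649, 26.2797) (50.4374, 24.9741) (91, 10.3879) (91, 35.6039)]  |A|=543.0589
8. ⊥bis P5·P7 via (52.65,15.07): [(49.4649, 26.2797) (50.4374, 24.9741) (91, 10.3879) (91, 35.6039)]  |A|=543.0589
9. ⊥bis P5·P8 via (53.37,22.095): [(52.4237, 26.9439) (52.987, 24.0573) (91, 10.3879) (91, 35.6039)]  |A|=537.3829
10. ⊥bis P5·P9 via (39.44,25.42): [(52.4237, 26.9439) (52.987, 24.0573) (91, 10.3879) (91, 35.6039)]  |A|=537.3829
11. canonical 4-gon: [(52.4237, 26.9439) (52.987, 24.0573) (91, 10.3879) (91, 35.6039)]
12. shoelace: 537.3829

Area of P5's cell: 537.3829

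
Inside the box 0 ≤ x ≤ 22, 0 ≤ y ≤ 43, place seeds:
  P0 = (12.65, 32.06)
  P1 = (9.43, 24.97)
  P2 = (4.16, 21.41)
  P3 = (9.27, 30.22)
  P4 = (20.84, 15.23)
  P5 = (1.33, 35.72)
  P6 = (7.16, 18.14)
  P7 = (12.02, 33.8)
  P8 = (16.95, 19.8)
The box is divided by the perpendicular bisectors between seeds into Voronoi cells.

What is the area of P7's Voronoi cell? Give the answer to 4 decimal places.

1. box [0,22]×[0,43]: [(0, 0) (22, 0) (22, 43) (0, 43)]
2. ⊥bis P7·P0 via (12.335,32.93): [(0, 28.4639) (22, 36.4294) (22, 43) (0, 43)]  |A|=232.174
3. ⊥bis P7·P1 via (10.725,29.385): [(0, 32.5308) (6.2054, 30.7107) (22, 36.4294) (22, 43) (0, 43)]  |A|=219.5554
4. ⊥bis P7·P2 via (8.09,27.605): [(0, 32.7372) (0.6049, 32.3534) (6.2054, 30.7107) (22, 36.4294) (22, 43) (0, 43)]  |A|=219.493
5. ⊥bis P7·P3 via (10.645,32.01): [(0, 40.187) (10.3724, 32.2194) (22, 36.4294) (22, 43) (0, 43)]  |A|=171.3754
6. ⊥bis P7·P4 via (16.43,24.515): [(0, 40.187) (10.3724, 32.2194) (22, 36.4294) (22, 43) (0, 43)]  |A|=171.3754
7. ⊥bis P7·P5 via (6.675,34.76): [(6.7223, 35.0233) (10.3724, 32.2194) (22, 36.4294) (22, 43) (8.155, 43)]  |A|=129.3956
8. ⊥bis P7·P6 via (9.59,25.97): [(6.7223, 35.0233) (10.3724, 32.2194) (22, 36.4294) (22, 43) (8.155, 43)]  |A|=129.3956
9. ⊥bis P7·P8 via (14.485,26.8): [(6.7223, 35.0233) (10.3724, 32.2194) (22, 36.4294) (22, 43) (8.155, 43)]  |A|=129.3956
10. canonical 5-gon: [(6.7223, 35.0233) (10.3724, 32.2194) (22, 36.4294) (22, 43) (8.155, 43)]
11. shoelace: 129.3956

Area of P7's cell: 129.3956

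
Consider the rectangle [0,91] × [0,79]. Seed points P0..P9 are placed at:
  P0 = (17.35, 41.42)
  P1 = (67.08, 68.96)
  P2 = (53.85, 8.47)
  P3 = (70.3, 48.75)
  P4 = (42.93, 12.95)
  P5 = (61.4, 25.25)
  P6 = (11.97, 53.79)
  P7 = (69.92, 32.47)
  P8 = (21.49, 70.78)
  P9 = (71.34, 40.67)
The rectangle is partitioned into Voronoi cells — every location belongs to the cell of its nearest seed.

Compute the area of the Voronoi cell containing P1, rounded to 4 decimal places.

Area of P1's cell: 951.6682

1. box [0,91]×[0,79]: [(0, 0) (91, 0) (91, 79) (0, 79)]
2. ⊥bis P1·P0 via (42.215,55.19): [(72.7787, 0) (91, 0) (91, 79) (29.0292, 79)]  |A|=3167.5862
3. ⊥bis P1·P2 via (60.465,38.715): [(50.081, 40.9861) (91, 32.0366) (91, 79) (29.0292, 79)]  |A|=2138.723
4. ⊥bis P1·P3 via (68.69,58.855): [(42.4965, 54.6817) (91, 62.4096) (91, 79) (29.0292, 79)]  |A|=1155.8591
5. ⊥bis P1·P4 via (55.005,40.955): [(42.4965, 54.6817) (91, 62.4096) (91, 79) (29.0292, 79)]  |A|=1155.8591
6. ⊥bis P1·P5 via (64.24,47.105): [(42.4965, 54.6817) (91, 62.4096) (91, 79) (29.0292, 79)]  |A|=1155.8591
7. ⊥bis P1·P6 via (39.525,61.375): [(40.2516, 58.7354) (42.4965, 54.6817) (91, 62.4096) (91, 79) (34.6734, 79)]  |A|=1098.6708
8. ⊥bis P1·P7 via (68.5,50.715): [(40.2516, 58.7354) (42.4965, 54.6817) (91, 62.4096) (91, 79) (34.6734, 79)]  |A|=1098.6708
9. ⊥bis P1·P8 via (44.285,69.87): [(43.6862, 54.8712) (91, 62.4096) (91, 79) (44.6495, 79)]  |A|=951.6682
10. ⊥bis P1·P9 via (69.21,54.815): [(43.6862, 54.8712) (91, 62.4096) (91, 79) (44.6495, 79)]  |A|=951.6682
11. canonical 4-gon: [(43.6862, 54.8712) (91, 62.4096) (91, 79) (44.6495, 79)]
12. shoelace: 951.6682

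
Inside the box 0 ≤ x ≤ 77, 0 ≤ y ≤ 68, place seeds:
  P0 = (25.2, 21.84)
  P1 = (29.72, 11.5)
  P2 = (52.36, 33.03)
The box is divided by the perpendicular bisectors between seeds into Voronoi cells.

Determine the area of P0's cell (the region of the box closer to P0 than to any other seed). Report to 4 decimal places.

1. box [0,77]×[0,68]: [(0, 0) (77, 0) (77, 68) (0, 68)]
2. ⊥bis P0·P1 via (27.46,16.67): [(0, 4.6662) (77, 38.3258) (77, 68) (0, 68)]  |A|=3580.8083
3. ⊥bis P0·P2 via (38.78,27.435): [(0, 4.6662) (40.8107, 22.5061) (22.0671, 68) (0, 68)]  |A|=1794.3081
4. canonical 4-gon: [(0, 4.6662) (40.8107, 22.5061) (22.0671, 68) (0, 68)]
5. shoelace: 1794.3081

Area of P0's cell: 1794.3081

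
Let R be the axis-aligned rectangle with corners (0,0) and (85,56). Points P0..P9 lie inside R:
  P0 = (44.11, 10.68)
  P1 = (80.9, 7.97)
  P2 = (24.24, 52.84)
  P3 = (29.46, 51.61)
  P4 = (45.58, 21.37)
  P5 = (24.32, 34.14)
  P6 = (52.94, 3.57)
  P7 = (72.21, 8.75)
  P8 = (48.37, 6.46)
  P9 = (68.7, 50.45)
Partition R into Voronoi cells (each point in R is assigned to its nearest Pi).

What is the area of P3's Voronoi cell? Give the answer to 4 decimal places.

Area of P3's cell: 347.4108

1. box [0,85]×[0,56]: [(0, 0) (85, 0) (85, 56) (0, 56)]
2. ⊥bis P3·P0 via (36.785,31.145): [(0, 17.9786) (85, 48.4025) (85, 56) (0, 56)]  |A|=1938.8024
3. ⊥bis P3·P1 via (55.18,29.79): [(0, 17.9786) (64.8523, 41.1911) (77.4157, 56) (0, 56)]  |A|=1806.1088
4. ⊥bis P3·P2 via (26.85,52.225): [(20.5103, 25.3198) (64.8523, 41.1911) (77.4157, 56) (27.7395, 56)]  |A|=990.6676
5. ⊥bis P3·P4 via (37.52,36.49): [(21.0769, 27.7247) (74.1194, 56) (27.7395, 56)]  |A|=655.7022
6. ⊥bis P3·P5 via (26.89,42.875): [(24.7923, 43.4922) (41.4575, 38.589) (74.1194, 56) (27.7395, 56)]  |A|=515.2093
7. ⊥bis P3·P6 via (41.2,27.59): [(24.7923, 43.4922) (41.4575, 38.589) (74.1194, 56) (27.7395, 56)]  |A|=515.2093
8. ⊥bis P3·P7 via (50.835,30.18): [(24.7923, 43.4922) (41.4575, 38.589) (74.1194, 56) (27.7395, 56)]  |A|=515.2093
9. ⊥bis P3·P8 via (38.915,29.035): [(24.7923, 43.4922) (41.4575, 38.589) (74.1194, 56) (27.7395, 56)]  |A|=515.2093
10. ⊥bis P3·P9 via (49.08,51.03): [(24.7923, 43.4922) (41.4575, 38.589) (48.8284, 42.5181) (49.2269, 56) (27.7395, 56)]  |A|=347.4108
11. canonical 5-gon: [(24.7923, 43.4922) (41.4575, 38.589) (48.8284, 42.5181) (49.2269, 56) (27.7395, 56)]
12. shoelace: 347.4108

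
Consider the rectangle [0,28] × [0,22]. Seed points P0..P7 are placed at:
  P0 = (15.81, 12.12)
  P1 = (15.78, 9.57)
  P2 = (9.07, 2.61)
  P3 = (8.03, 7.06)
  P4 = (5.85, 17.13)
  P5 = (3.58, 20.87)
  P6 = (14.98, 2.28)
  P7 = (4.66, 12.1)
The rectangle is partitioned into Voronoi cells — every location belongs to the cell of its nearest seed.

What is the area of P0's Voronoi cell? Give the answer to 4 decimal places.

Area of P0's cell: 179.9161

1. box [0,28]×[0,22]: [(0, 0) (28, 0) (28, 22) (0, 22)]
2. ⊥bis P0·P1 via (15.795,10.845): [(0, 11.0308) (28, 10.7014) (28, 22) (0, 22)]  |A|=311.7487
3. ⊥bis P0·P2 via (12.44,7.365): [(0, 16.1816) (7.3903, 10.9439) (28, 10.7014) (28, 22) (0, 22)]  |A|=292.716
4. ⊥bis P0·P3 via (11.92,9.59): [(11.0676, 10.9006) (28, 10.7014) (28, 22) (3.8487, 22)]  |A|=229.6883
5. ⊥bis P0·P4 via (10.83,14.625): [(9.8772, 12.7309) (11.0676, 10.9006) (28, 10.7014) (28, 22) (14.5397, 22)]  |A|=180.1402
6. ⊥bis P0·P5 via (9.695,16.495): [(9.8772, 12.7309) (11.0676, 10.9006) (28, 10.7014) (28, 22) (14.5397, 22)]  |A|=180.1402
7. ⊥bis P0·P6 via (15.395,7.2): [(9.8772, 12.7309) (11.0676, 10.9006) (28, 10.7014) (28, 22) (14.5397, 22)]  |A|=180.1402
8. ⊥bis P0·P7 via (10.235,12.11): [(10.2326, 13.4374) (10.2349, 12.181) (11.0676, 10.9006) (28, 10.7014) (28, 22) (14.5397, 22)]  |A|=179.9161
9. canonical 6-gon: [(10.2326, 13.4374) (10.2349, 12.181) (11.0676, 10.9006) (28, 10.7014) (28, 22) (14.5397, 22)]
10. shoelace: 179.9161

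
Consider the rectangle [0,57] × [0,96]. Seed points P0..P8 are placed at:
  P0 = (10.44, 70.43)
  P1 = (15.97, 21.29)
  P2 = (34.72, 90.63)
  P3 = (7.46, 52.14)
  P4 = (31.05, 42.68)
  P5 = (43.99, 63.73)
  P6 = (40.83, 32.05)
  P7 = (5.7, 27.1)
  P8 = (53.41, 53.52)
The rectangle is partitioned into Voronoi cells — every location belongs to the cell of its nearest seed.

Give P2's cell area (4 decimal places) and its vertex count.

1. box [0,57]×[0,96]: [(0, 0) (57, 0) (57, 96) (0, 96)]
2. ⊥bis P2·P0 via (22.58,80.53): [(57, 39.1578) (57, 96) (9.7096, 96)]  |A|=1344.045
3. ⊥bis P2·P1 via (25.345,55.96): [(48.1521, 49.7928) (57, 47.4003) (57, 96) (9.7096, 96)]  |A|=1307.581
4. ⊥bis P2·P3 via (21.09,71.385): [(43.239, 55.6983) (53.6927, 48.2946) (57, 47.4003) (57, 96) (9.7096, 96)]  |A|=1294.9016
5. ⊥bis P2·P4 via (32.885,66.655): [(34.2077, 66.5538) (57, 64.8093) (57, 96) (9.7096, 96)]  |A|=1051.717
6. ⊥bis P2·P5 via (39.355,77.18): [(28.4838, 73.4337) (57, 83.2606) (57, 96) (9.7096, 96)]  |A|=715.2239
7. ⊥bis P2·P6 via (37.775,61.34): [(28.4838, 73.4337) (57, 83.2606) (57, 96) (9.7096, 96)]  |A|=715.2239
8. ⊥bis P2·P7 via (20.21,58.865): [(28.4838, 73.4337) (57, 83.2606) (57, 96) (9.7096, 96)]  |A|=715.2239
9. ⊥bis P2·P8 via (44.065,72.075): [(28.4838, 73.4337) (57, 83.2606) (57, 96) (9.7096, 96)]  |A|=715.2239
10. canonical 4-gon: [(28.4838, 73.4337) (57, 83.2606) (57, 96) (9.7096, 96)]
11. shoelace: 715.2239

Area of P2's cell: 715.2239 (4 vertices)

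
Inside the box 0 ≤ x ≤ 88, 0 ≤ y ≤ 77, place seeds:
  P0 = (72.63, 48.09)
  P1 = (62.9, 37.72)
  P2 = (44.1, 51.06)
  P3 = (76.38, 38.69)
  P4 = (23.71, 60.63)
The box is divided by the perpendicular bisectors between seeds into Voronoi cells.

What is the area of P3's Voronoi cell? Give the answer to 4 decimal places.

1. box [0,88]×[0,77]: [(0, 0) (88, 0) (88, 77) (0, 77)]
2. ⊥bis P3·P0 via (74.505,43.39): [(0, 13.6673) (0, 0) (88, 0) (88, 48.7736)]  |A|=2747.3998
3. ⊥bis P3·P1 via (69.64,38.205): [(69.4131, 41.3586) (72.3892, 0) (88, 0) (88, 48.7736)]  |A|=776.0975
4. ⊥bis P3·P2 via (60.24,44.875): [(69.4131, 41.3586) (72.3892, 0) (88, 0) (88, 48.7736)]  |A|=776.0975
5. ⊥bis P3·P4 via (50.045,49.66): [(69.4131, 41.3586) (72.3892, 0) (88, 0) (88, 48.7736)]  |A|=776.0975
6. canonical 4-gon: [(69.4131, 41.3586) (72.3892, 0) (88, 0) (88, 48.7736)]
7. shoelace: 776.0975

Area of P3's cell: 776.0975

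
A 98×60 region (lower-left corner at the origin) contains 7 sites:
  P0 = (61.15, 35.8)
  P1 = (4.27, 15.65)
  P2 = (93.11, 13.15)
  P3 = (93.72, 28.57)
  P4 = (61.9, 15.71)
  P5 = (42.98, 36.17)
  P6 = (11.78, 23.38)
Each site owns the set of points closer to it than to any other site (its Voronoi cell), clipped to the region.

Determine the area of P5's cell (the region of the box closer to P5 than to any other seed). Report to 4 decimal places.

Area of P5's cell: 1214.6542

1. box [0,98]×[0,60]: [(0, 0) (98, 0) (98, 60) (0, 60)]
2. ⊥bis P5·P0 via (52.065,35.985): [(0, 0) (51.3322, 0) (52.554, 60) (0, 60)]  |A|=3116.5876
3. ⊥bis P5·P1 via (23.625,25.91): [(37.3598, 0) (51.3322, 0) (52.554, 60) (5.554, 60)]  |A|=1829.173
4. ⊥bis P5·P2 via (68.045,24.66): [(37.3598, 0) (51.3322, 0) (52.554, 60) (5.554, 60)]  |A|=1829.173
5. ⊥bis P5·P3 via (68.35,32.37): [(37.3598, 0) (51.3322, 0) (52.554, 60) (5.554, 60)]  |A|=1829.173
6. ⊥bis P5·P4 via (52.44,25.94): [(33.0929, 8.0492) (51.8493, 25.3938) (52.554, 60) (5.554, 60)]  |A|=1539.2763
7. ⊥bis P5·P6 via (27.38,29.775): [(35.4084, 10.1904) (51.8493, 25.3938) (52.554, 60) (14.9897, 60)]  |A|=1214.6542
8. canonical 4-gon: [(35.4084, 10.1904) (51.8493, 25.3938) (52.554, 60) (14.9897, 60)]
9. shoelace: 1214.6542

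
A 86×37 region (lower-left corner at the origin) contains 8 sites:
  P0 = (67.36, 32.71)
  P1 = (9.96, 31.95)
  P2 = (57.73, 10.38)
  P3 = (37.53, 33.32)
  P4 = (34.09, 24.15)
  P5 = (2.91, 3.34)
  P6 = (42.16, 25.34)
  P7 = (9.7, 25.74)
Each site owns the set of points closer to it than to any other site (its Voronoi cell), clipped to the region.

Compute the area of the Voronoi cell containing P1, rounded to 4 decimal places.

1. box [0,86]×[0,37]: [(0, 0) (86, 0) (86, 37) (0, 37)]
2. ⊥bis P1·P0 via (38.66,32.33): [(0, 0) (39.0881, 0) (38.5982, 37) (0, 37)]  |A|=1437.1953
3. ⊥bis P1·P2 via (33.845,21.165): [(0, 0) (24.2882, 0) (38.6665, 31.8428) (38.5982, 37) (0, 37)]  |A|=1201.5603
4. ⊥bis P1·P3 via (23.745,32.635): [(0, 0) (24.2882, 0) (25.2598, 2.1517) (23.5281, 37) (0, 37)]  |A|=903.3932
5. ⊥bis P1·P4 via (22.025,28.05): [(0, 0) (12.9579, 0) (23.7133, 33.2729) (23.5281, 37) (0, 37)]  |A|=698.1146
6. ⊥bis P1·P5 via (6.435,17.645): [(0, 19.2307) (17.7595, 14.8544) (23.7133, 33.2729) (23.5281, 37) (0, 37)]  |A|=431.1096
7. ⊥bis P1·P6 via (26.06,28.645): [(0, 19.2307) (17.7595, 14.8544) (23.7133, 33.2729) (23.5281, 37) (0, 37)]  |A|=431.1096
8. ⊥bis P1·P7 via (9.83,28.845): [(0, 29.2566) (22.1157, 28.3306) (23.7133, 33.2729) (23.5281, 37) (0, 37)]  |A|=191.0476
9. canonical 5-gon: [(0, 29.2566) (22.1157, 28.3306) (23.7133, 33.2729) (23.5281, 37) (0, 37)]
10. shoelace: 191.0476

Area of P1's cell: 191.0476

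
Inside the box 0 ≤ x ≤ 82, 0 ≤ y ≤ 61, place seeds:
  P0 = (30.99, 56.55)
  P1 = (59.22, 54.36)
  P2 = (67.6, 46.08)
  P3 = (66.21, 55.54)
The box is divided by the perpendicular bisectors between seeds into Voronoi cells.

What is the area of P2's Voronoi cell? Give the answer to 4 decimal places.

Area of P2's cell: 1897.3627

1. box [0,82]×[0,61]: [(0, 0) (82, 0) (82, 61) (0, 61)]
2. ⊥bis P2·P0 via (49.295,51.315): [(34.6196, 0) (82, 0) (82, 61) (52.0648, 61)]  |A|=2358.1275
3. ⊥bis P2·P1 via (63.41,50.22): [(43.1046, 29.6694) (34.6196, 0) (82, 0) (82, 61) (74.0614, 61)]  |A|=2013.5446
4. ⊥bis P2·P3 via (66.905,50.81): [(63.4984, 50.3095) (43.1046, 29.6694) (34.6196, 0) (82, 0) (82, 53.028)]  |A|=1897.3627
5. canonical 5-gon: [(63.4984, 50.3095) (43.1046, 29.6694) (34.6196, 0) (82, 0) (82, 53.028)]
6. shoelace: 1897.3627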